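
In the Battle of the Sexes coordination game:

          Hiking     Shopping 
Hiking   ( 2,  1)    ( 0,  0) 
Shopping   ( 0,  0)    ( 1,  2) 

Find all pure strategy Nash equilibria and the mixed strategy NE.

Pure NE: (Hiking, Hiking) and (Shopping, Shopping); Mixed NE: p = 0.6667, q = 0.3333

Work:
Check pure NE:
(Hiking, Hiking): (2, 1) - no unilateral deviation beneficial
(Shopping, Shopping): (1, 2) - no unilateral deviation beneficial
Mixed NE: P1 plays Hiking with p = 0.6667, P2 plays Hiking with q = 0.3333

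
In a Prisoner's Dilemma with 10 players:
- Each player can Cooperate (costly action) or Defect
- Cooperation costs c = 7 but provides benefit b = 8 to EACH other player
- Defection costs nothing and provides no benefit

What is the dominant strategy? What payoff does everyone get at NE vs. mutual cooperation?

Dominant: Defect; NE payoff = 0; Coop payoff = 65

Work:
Defect dominates (saves cost c = 7, benefit to others is external)
NE: All defect → everyone gets 0
If all cooperate: each receives (9)×8 - 7 = 65
Social dilemma: 65 > 0 but NE gives 0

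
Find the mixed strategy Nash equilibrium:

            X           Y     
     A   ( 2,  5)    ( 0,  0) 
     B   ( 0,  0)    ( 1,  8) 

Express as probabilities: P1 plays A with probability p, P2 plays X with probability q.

p = 0.6154, q = 0.3333

Work:
Find probabilities that make opponent indifferent:
P2 chooses q to make P1 indifferent between A and B
P1 chooses p to make P2 indifferent between X and Y
Mixed NE: P1 plays (A: 0.6154, B: 0.3846), P2 plays (X: 0.3333, Y: 0.6667)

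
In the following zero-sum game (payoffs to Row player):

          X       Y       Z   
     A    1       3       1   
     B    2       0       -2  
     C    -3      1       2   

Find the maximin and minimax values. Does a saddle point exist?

Maximin = 1, Minimax = 2, Saddle: False

Work:
Row minimums: [1, -2, -3] → maximin = 1
Column maximums: [2, 3, 2] → minimax = 2
No saddle point (maximin ≠ minimax). Mixed strategy needed.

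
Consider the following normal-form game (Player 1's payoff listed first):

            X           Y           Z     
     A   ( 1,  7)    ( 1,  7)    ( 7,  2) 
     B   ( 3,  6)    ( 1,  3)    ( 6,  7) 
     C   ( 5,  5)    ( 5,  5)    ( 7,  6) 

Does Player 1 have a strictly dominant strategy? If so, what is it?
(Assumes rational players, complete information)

No strictly dominant strategy exists for Player 1

Work:
A strategy strictly dominates another if it gives a strictly higher payoff against every opponent action. Compare each pair of P1's strategies column-by-column:
  A vs B: [1 vs 3, 1 vs 1, 7 vs 6] → A does not strictly dominate B (column X: 1 ≤ 3)
  A vs C: [1 vs 5, 1 vs 5, 7 vs 7] → A does not strictly dominate C (column X: 1 ≤ 5)
  B vs A: [3 vs 1, 1 vs 1, 6 vs 7] → B does not strictly dominate A (column Y: 1 ≤ 1)
  B vs C: [3 vs 5, 1 vs 5, 6 vs 7] → B does not strictly dominate C (column X: 3 ≤ 5)
  C vs A: [5 vs 1, 5 vs 1, 7 vs 7] → C does not strictly dominate A (column Z: 7 ≤ 7)
  C vs B: [5 vs 3, 5 vs 1, 7 vs 6] → C strictly dominates B
No single strategy strictly dominates all others → no strictly dominant strategy.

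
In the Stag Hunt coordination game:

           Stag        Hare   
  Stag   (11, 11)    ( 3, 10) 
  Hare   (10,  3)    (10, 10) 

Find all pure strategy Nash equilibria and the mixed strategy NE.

Pure NE: (Stag, Stag) and (Hare, Hare); Mixed NE: p = 0.875, q = 0.875

Work:
Check pure NE:
(Stag, Stag): (11, 11) - no unilateral deviation beneficial
(Hare, Hare): (10, 10) - no unilateral deviation beneficial
Mixed NE: P1 plays Stag with p = 0.875, P2 plays Stag with q = 0.875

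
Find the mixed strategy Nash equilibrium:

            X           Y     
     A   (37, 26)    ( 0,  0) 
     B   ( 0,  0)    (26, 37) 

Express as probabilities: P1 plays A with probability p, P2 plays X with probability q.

p = 0.5873, q = 0.4127

Work:
Find probabilities that make opponent indifferent:
P2 chooses q to make P1 indifferent between A and B
P1 chooses p to make P2 indifferent between X and Y
Mixed NE: P1 plays (A: 0.5873, B: 0.4127), P2 plays (X: 0.4127, Y: 0.5873)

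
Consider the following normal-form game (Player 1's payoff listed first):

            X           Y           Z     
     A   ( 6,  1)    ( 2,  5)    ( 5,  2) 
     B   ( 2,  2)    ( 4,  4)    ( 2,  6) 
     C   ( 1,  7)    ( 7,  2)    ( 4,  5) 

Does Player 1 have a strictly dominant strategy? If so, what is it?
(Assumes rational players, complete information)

No strictly dominant strategy exists for Player 1

Work:
A strategy strictly dominates another if it gives a strictly higher payoff against every opponent action. Compare each pair of P1's strategies column-by-column:
  A vs B: [6 vs 2, 2 vs 4, 5 vs 2] → A does not strictly dominate B (column Y: 2 ≤ 4)
  A vs C: [6 vs 1, 2 vs 7, 5 vs 4] → A does not strictly dominate C (column Y: 2 ≤ 7)
  B vs A: [2 vs 6, 4 vs 2, 2 vs 5] → B does not strictly dominate A (column X: 2 ≤ 6)
  B vs C: [2 vs 1, 4 vs 7, 2 vs 4] → B does not strictly dominate C (column Y: 4 ≤ 7)
  C vs A: [1 vs 6, 7 vs 2, 4 vs 5] → C does not strictly dominate A (column X: 1 ≤ 6)
  C vs B: [1 vs 2, 7 vs 4, 4 vs 2] → C does not strictly dominate B (column X: 1 ≤ 2)
No single strategy strictly dominates all others → no strictly dominant strategy.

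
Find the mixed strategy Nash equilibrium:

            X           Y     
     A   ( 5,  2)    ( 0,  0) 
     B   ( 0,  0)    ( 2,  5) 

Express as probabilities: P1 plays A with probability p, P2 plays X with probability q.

p = 0.7143, q = 0.2857

Work:
Find probabilities that make opponent indifferent:
P2 chooses q to make P1 indifferent between A and B
P1 chooses p to make P2 indifferent between X and Y
Mixed NE: P1 plays (A: 0.7143, B: 0.2857), P2 plays (X: 0.2857, Y: 0.7143)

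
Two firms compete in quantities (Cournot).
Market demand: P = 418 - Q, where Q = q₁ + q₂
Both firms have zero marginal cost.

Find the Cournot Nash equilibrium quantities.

q₁* = q₂* = 139.33; P* = 139.33

Work:
Profit: π_i = P·q_i = (a - q_i - q_j)·q_i
FOC: ∂π_i/∂q_i = a - 2q_i - q_j = 0
Reaction function: q_i = (418 - q_j)/2
Symmetry: q* = 418/3 = 139.33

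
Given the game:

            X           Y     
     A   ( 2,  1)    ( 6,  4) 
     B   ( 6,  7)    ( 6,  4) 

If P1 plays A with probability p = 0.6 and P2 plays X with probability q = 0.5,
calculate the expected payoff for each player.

E[P1] = 4.8, E[P2] = 3.7

Work:
E[P1] = p·q·π₁(A,X) + p·(1-q)·π₁(A,Y) + (1-p)·q·π₁(B,X) + (1-p)·(1-q)·π₁(B,Y)
= 0.6·0.5·2 + 0.6·0.5·6 + 0.4·0.5·6 + 0.4·0.5·6
= 4.8

E[P2] = 3.7 (similar calculation)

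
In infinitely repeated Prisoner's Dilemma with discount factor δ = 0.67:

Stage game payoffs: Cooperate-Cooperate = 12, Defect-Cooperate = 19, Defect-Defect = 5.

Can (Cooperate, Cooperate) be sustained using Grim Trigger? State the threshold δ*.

δ* = 0.5; since δ = 0.67 ≥ 0.5, cooperation can be sustained

Work:
For Grim Trigger:
Cooperate forever: 12/(1-δ)
Defect then punished: 19 + 5·δ/(1-δ)
Need: 12/(1-δ) ≥ 19 + 5·δ/(1-δ)
Solving: δ ≥ (T-R)/(T-P) = (19-12)/(19-5) = 0.5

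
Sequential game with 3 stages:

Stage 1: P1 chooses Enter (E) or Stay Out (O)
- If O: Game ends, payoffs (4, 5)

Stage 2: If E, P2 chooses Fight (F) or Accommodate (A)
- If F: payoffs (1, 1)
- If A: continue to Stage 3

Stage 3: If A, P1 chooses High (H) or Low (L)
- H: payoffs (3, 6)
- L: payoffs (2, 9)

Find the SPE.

SPE: (O, A, H); Outcome (4, 5)

Work:
Stage 3: P1 chooses H (3 vs 2)
Stage 2: P2: F->1, A->6 (anticipating H). Choose A
Stage 1: P1: O->4, E->3 (anticipating A, H). Choose O
SPE path: O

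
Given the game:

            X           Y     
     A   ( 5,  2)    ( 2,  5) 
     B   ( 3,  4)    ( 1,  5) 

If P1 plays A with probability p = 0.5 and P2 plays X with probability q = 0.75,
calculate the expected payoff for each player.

E[P1] = 3.375, E[P2] = 3.5

Work:
E[P1] = p·q·π₁(A,X) + p·(1-q)·π₁(A,Y) + (1-p)·q·π₁(B,X) + (1-p)·(1-q)·π₁(B,Y)
= 0.5·0.75·5 + 0.5·0.25·2 + 0.5·0.75·3 + 0.5·0.25·1
= 3.375

E[P2] = 3.5 (similar calculation)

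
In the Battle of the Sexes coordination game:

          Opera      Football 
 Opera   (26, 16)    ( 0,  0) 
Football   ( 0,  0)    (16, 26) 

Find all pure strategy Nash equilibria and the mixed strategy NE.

Pure NE: (Opera, Opera) and (Football, Football); Mixed NE: p = 0.619, q = 0.381

Work:
Check pure NE:
(Opera, Opera): (26, 16) - no unilateral deviation beneficial
(Football, Football): (16, 26) - no unilateral deviation beneficial
Mixed NE: P1 plays Opera with p = 0.619, P2 plays Opera with q = 0.381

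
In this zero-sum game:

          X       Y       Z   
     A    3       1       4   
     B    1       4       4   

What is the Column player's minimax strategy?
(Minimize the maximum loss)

Column should play X, value = 3

Work:
Column player minimizes Row's maximum payoff:
Column X: max payoff to Row = 3
Column Y: max payoff to Row = 4
Column Z: max payoff to Row = 4
Minimum is 3, achieved by column X.
Minimax strategy: X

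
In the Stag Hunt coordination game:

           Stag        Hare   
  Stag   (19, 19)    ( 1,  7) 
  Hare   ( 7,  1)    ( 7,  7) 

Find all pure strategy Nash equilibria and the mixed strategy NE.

Pure NE: (Stag, Stag) and (Hare, Hare); Mixed NE: p = 0.3333, q = 0.3333

Work:
Check pure NE:
(Stag, Stag): (19, 19) - no unilateral deviation beneficial
(Hare, Hare): (7, 7) - no unilateral deviation beneficial
Mixed NE: P1 plays Stag with p = 0.3333, P2 plays Stag with q = 0.3333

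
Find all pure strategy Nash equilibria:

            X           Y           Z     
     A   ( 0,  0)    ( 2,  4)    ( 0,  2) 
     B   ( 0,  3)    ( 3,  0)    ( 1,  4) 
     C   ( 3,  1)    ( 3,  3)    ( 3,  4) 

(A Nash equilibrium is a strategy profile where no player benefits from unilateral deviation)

Nash equilibrium: (C, Z)

Work:
Best responses:
  P1 vs X: payoffs [0, 0, 3] → best response C (payoff 3)
  P1 vs Y: payoffs [2, 3, 3] → best response B/C (payoff 3)
  P1 vs Z: payoffs [0, 1, 3] → best response C (payoff 3)
  P2 vs A: payoffs [0, 4, 2] → best response Y (payoff 4)
  P2 vs B: payoffs [3, 0, 4] → best response Z (payoff 4)
  P2 vs C: payoffs [1, 3, 4] → best response Z (payoff 4)
Mutual best responses: (C,Z) → Nash equilibria.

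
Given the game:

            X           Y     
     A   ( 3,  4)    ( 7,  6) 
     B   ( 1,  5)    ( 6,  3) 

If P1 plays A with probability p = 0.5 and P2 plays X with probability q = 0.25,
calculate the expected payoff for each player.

E[P1] = 5.375, E[P2] = 4.5

Work:
E[P1] = p·q·π₁(A,X) + p·(1-q)·π₁(A,Y) + (1-p)·q·π₁(B,X) + (1-p)·(1-q)·π₁(B,Y)
= 0.5·0.25·3 + 0.5·0.75·7 + 0.5·0.25·1 + 0.5·0.75·6
= 5.375

E[P2] = 4.5 (similar calculation)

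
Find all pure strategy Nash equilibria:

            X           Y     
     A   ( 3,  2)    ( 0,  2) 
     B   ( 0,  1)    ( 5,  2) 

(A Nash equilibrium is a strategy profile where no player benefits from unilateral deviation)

Nash equilibrium: (A, X), (B, Y)

Work:
Best responses:
  P1 vs X: payoffs [3, 0] → best response A (payoff 3)
  P1 vs Y: payoffs [0, 5] → best response B (payoff 5)
  P2 vs A: payoffs [2, 2] → best response X/Y (payoff 2)
  P2 vs B: payoffs [1, 2] → best response Y (payoff 2)
Mutual best responses: (A,X), (B,Y) → Nash equilibria.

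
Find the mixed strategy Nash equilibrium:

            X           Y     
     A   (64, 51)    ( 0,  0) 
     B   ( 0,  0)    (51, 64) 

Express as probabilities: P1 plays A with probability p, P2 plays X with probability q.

p = 0.5565, q = 0.4435

Work:
Find probabilities that make opponent indifferent:
P2 chooses q to make P1 indifferent between A and B
P1 chooses p to make P2 indifferent between X and Y
Mixed NE: P1 plays (A: 0.5565, B: 0.4435), P2 plays (X: 0.4435, Y: 0.5565)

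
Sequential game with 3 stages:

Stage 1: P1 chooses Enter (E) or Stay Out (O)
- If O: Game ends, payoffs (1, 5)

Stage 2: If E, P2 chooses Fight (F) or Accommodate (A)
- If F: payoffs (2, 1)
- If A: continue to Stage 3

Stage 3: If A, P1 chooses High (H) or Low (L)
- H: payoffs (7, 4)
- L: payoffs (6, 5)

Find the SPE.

SPE: (E, A, H); Outcome (7, 4)

Work:
Stage 3: P1 chooses H (7 vs 6)
Stage 2: P2: F->1, A->4 (anticipating H). Choose A
Stage 1: P1: O->1, E->7 (anticipating A, H). Choose E
SPE path: E -> A -> H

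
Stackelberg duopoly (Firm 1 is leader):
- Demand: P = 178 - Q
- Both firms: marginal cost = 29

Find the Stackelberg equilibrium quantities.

q₁* (leader) = 74.5, q₂* (follower) = 37.25

Work:
Follower's reaction: q₂ = (a - c - q₁)/2
Leader substitutes: π₁ = q₁·(a - q₁ - (a-c-q₁)/2 - c)
FOC: q₁* = (178 - 29)/2 = 74.50
Then: q₂* = (178 - 29 - 74.5)/2 = 37.25
Leader has first-mover advantage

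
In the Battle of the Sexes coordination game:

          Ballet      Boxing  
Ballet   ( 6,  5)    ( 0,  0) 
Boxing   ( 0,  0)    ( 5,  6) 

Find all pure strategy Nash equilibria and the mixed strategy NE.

Pure NE: (Ballet, Ballet) and (Boxing, Boxing); Mixed NE: p = 0.5455, q = 0.4545

Work:
Check pure NE:
(Ballet, Ballet): (6, 5) - no unilateral deviation beneficial
(Boxing, Boxing): (5, 6) - no unilateral deviation beneficial
Mixed NE: P1 plays Ballet with p = 0.5455, P2 plays Ballet with q = 0.4545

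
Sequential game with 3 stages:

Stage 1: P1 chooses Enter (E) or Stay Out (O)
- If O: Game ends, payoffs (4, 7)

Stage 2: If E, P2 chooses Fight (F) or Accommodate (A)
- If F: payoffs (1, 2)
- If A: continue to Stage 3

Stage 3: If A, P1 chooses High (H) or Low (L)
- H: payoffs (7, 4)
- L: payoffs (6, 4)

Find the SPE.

SPE: (E, A, H); Outcome (7, 4)

Work:
Stage 3: P1 chooses H (7 vs 6)
Stage 2: P2: F->2, A->4 (anticipating H). Choose A
Stage 1: P1: O->4, E->7 (anticipating A, H). Choose E
SPE path: E -> A -> H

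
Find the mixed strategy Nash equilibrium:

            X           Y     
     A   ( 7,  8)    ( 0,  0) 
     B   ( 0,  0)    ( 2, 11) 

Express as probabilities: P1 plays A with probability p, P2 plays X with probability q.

p = 0.5789, q = 0.2222

Work:
Find probabilities that make opponent indifferent:
P2 chooses q to make P1 indifferent between A and B
P1 chooses p to make P2 indifferent between X and Y
Mixed NE: P1 plays (A: 0.5789, B: 0.4211), P2 plays (X: 0.2222, Y: 0.7778)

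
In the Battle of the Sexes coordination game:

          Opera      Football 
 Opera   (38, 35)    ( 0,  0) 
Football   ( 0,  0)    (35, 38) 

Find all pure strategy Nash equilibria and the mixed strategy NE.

Pure NE: (Opera, Opera) and (Football, Football); Mixed NE: p = 0.5205, q = 0.4795

Work:
Check pure NE:
(Opera, Opera): (38, 35) - no unilateral deviation beneficial
(Football, Football): (35, 38) - no unilateral deviation beneficial
Mixed NE: P1 plays Opera with p = 0.5205, P2 plays Opera with q = 0.4795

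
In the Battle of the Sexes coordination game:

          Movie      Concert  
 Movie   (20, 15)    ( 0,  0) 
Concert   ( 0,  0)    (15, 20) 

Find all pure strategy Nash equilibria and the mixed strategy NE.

Pure NE: (Movie, Movie) and (Concert, Concert); Mixed NE: p = 0.5714, q = 0.4286

Work:
Check pure NE:
(Movie, Movie): (20, 15) - no unilateral deviation beneficial
(Concert, Concert): (15, 20) - no unilateral deviation beneficial
Mixed NE: P1 plays Movie with p = 0.5714, P2 plays Movie with q = 0.4286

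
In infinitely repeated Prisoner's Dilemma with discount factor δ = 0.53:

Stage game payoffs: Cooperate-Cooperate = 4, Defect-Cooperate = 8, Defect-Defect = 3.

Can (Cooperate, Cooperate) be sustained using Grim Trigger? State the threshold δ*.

δ* = 0.8; since δ = 0.53 < 0.8, cooperation cannot be sustained

Work:
For Grim Trigger:
Cooperate forever: 4/(1-δ)
Defect then punished: 8 + 3·δ/(1-δ)
Need: 4/(1-δ) ≥ 8 + 3·δ/(1-δ)
Solving: δ ≥ (T-R)/(T-P) = (8-4)/(8-3) = 0.8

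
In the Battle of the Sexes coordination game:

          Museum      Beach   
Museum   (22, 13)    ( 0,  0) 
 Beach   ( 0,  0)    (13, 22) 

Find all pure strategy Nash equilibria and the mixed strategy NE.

Pure NE: (Museum, Museum) and (Beach, Beach); Mixed NE: p = 0.6286, q = 0.3714

Work:
Check pure NE:
(Museum, Museum): (22, 13) - no unilateral deviation beneficial
(Beach, Beach): (13, 22) - no unilateral deviation beneficial
Mixed NE: P1 plays Museum with p = 0.6286, P2 plays Museum with q = 0.3714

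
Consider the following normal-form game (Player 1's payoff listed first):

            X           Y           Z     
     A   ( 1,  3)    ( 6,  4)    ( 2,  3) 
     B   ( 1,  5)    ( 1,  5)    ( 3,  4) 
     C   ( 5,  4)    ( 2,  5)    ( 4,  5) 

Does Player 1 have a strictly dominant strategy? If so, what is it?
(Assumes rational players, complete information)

No strictly dominant strategy exists for Player 1

Work:
A strategy strictly dominates another if it gives a strictly higher payoff against every opponent action. Compare each pair of P1's strategies column-by-column:
  A vs B: [1 vs 1, 6 vs 1, 2 vs 3] → A does not strictly dominate B (column X: 1 ≤ 1)
  A vs C: [1 vs 5, 6 vs 2, 2 vs 4] → A does not strictly dominate C (column X: 1 ≤ 5)
  B vs A: [1 vs 1, 1 vs 6, 3 vs 2] → B does not strictly dominate A (column X: 1 ≤ 1)
  B vs C: [1 vs 5, 1 vs 2, 3 vs 4] → B does not strictly dominate C (column X: 1 ≤ 5)
  C vs A: [5 vs 1, 2 vs 6, 4 vs 2] → C does not strictly dominate A (column Y: 2 ≤ 6)
  C vs B: [5 vs 1, 2 vs 1, 4 vs 3] → C strictly dominates B
No single strategy strictly dominates all others → no strictly dominant strategy.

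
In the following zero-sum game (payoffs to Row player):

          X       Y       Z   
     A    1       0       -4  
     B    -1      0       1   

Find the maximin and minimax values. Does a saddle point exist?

Maximin = -1, Minimax = 0, Saddle: False

Work:
Row minimums: [-4, -1] → maximin = -1
Column maximums: [1, 0, 1] → minimax = 0
No saddle point (maximin ≠ minimax). Mixed strategy needed.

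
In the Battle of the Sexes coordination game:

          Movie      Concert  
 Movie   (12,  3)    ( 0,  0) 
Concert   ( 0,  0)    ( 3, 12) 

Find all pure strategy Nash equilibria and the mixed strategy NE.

Pure NE: (Movie, Movie) and (Concert, Concert); Mixed NE: p = 0.8, q = 0.2

Work:
Check pure NE:
(Movie, Movie): (12, 3) - no unilateral deviation beneficial
(Concert, Concert): (3, 12) - no unilateral deviation beneficial
Mixed NE: P1 plays Movie with p = 0.8, P2 plays Movie with q = 0.2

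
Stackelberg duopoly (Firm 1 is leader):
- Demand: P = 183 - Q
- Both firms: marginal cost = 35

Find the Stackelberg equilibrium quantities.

q₁* (leader) = 74.0, q₂* (follower) = 37.0

Work:
Follower's reaction: q₂ = (a - c - q₁)/2
Leader substitutes: π₁ = q₁·(a - q₁ - (a-c-q₁)/2 - c)
FOC: q₁* = (183 - 35)/2 = 74.00
Then: q₂* = (183 - 35 - 74.0)/2 = 37.00
Leader has first-mover advantage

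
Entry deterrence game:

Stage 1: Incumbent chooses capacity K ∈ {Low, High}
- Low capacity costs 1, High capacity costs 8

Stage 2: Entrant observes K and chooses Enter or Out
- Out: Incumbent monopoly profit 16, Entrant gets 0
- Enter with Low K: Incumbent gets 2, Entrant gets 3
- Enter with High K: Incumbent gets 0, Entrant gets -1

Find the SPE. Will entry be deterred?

SPE: (High, Enter|Low, Out|High); Entry deterred. Incumbent net profit = 8

Work:
After Low K: Entrant enters (3 > 0)
After High K: Entrant stays out (-1 < 0)
Incumbent: Low → 2−1=1, High → 16−8=8
Incumbent chooses High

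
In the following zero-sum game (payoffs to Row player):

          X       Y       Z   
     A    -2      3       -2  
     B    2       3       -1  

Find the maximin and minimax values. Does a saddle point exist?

Maximin = -1, Minimax = -1, Saddle: True

Work:
Row minimums: [-2, -1] → maximin = -1
Column maximums: [2, 3, -1] → minimax = -1
Saddle point exists! Game value = -1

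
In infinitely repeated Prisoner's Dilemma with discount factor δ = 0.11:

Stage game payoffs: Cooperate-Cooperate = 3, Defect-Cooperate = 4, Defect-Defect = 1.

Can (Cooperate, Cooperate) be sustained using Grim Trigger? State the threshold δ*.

δ* = 0.3333; since δ = 0.11 < 0.3333, cooperation cannot be sustained

Work:
For Grim Trigger:
Cooperate forever: 3/(1-δ)
Defect then punished: 4 + 1·δ/(1-δ)
Need: 3/(1-δ) ≥ 4 + 1·δ/(1-δ)
Solving: δ ≥ (T-R)/(T-P) = (4-3)/(4-1) = 0.3333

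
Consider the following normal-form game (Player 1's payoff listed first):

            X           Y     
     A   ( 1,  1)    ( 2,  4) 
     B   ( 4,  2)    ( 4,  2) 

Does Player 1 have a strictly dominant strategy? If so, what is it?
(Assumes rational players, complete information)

Yes, Player 1's strictly dominant strategy is B

Work:
A strategy strictly dominates another if it gives a strictly higher payoff against every opponent action. Compare each pair of P1's strategies column-by-column:
  A vs B: [1 vs 4, 2 vs 4] → A does not strictly dominate B (column X: 1 ≤ 4)
  B vs A: [4 vs 1, 4 vs 2] → B strictly dominates A
B strictly dominates every other strategy → strictly dominant.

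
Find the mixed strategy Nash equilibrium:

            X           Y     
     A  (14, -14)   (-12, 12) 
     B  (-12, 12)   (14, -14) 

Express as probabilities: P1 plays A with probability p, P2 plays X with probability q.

p = 0.5, q = 0.5

Work:
Find probabilities that make opponent indifferent:
P2 chooses q to make P1 indifferent between A and B
P1 chooses p to make P2 indifferent between X and Y
Mixed NE: P1 plays (A: 0.5, B: 0.5), P2 plays (X: 0.5, Y: 0.5)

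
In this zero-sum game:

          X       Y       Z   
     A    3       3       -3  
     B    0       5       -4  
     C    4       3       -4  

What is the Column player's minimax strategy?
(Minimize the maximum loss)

Column should play Z, value = -3

Work:
Column player minimizes Row's maximum payoff:
Column X: max payoff to Row = 4
Column Y: max payoff to Row = 5
Column Z: max payoff to Row = -3
Minimum is -3, achieved by column Z.
Minimax strategy: Z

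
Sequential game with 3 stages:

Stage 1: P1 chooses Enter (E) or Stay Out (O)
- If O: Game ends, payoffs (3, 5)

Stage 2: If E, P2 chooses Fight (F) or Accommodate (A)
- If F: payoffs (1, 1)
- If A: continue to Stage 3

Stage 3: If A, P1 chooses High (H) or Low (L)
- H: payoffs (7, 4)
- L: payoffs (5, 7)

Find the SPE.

SPE: (E, A, H); Outcome (7, 4)

Work:
Stage 3: P1 chooses H (7 vs 5)
Stage 2: P2: F->1, A->4 (anticipating H). Choose A
Stage 1: P1: O->3, E->7 (anticipating A, H). Choose E
SPE path: E -> A -> H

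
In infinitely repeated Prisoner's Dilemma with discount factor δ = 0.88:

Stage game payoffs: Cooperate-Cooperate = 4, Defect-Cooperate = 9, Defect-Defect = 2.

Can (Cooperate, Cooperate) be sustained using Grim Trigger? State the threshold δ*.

δ* = 0.7143; since δ = 0.88 ≥ 0.7143, cooperation can be sustained

Work:
For Grim Trigger:
Cooperate forever: 4/(1-δ)
Defect then punished: 9 + 2·δ/(1-δ)
Need: 4/(1-δ) ≥ 9 + 2·δ/(1-δ)
Solving: δ ≥ (T-R)/(T-P) = (9-4)/(9-2) = 0.7143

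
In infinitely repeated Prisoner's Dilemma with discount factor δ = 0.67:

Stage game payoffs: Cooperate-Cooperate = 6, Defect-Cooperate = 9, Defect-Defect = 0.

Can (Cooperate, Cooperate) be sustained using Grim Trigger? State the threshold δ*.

δ* = 0.3333; since δ = 0.67 ≥ 0.3333, cooperation can be sustained

Work:
For Grim Trigger:
Cooperate forever: 6/(1-δ)
Defect then punished: 9 + 0·δ/(1-δ)
Need: 6/(1-δ) ≥ 9 + 0·δ/(1-δ)
Solving: δ ≥ (T-R)/(T-P) = (9-6)/(9-0) = 0.3333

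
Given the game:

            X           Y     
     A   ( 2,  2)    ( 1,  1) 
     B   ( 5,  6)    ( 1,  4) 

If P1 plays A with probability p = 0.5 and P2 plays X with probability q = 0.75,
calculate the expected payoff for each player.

E[P1] = 2.875, E[P2] = 3.625

Work:
E[P1] = p·q·π₁(A,X) + p·(1-q)·π₁(A,Y) + (1-p)·q·π₁(B,X) + (1-p)·(1-q)·π₁(B,Y)
= 0.5·0.75·2 + 0.5·0.25·1 + 0.5·0.75·5 + 0.5·0.25·1
= 2.875

E[P2] = 3.625 (similar calculation)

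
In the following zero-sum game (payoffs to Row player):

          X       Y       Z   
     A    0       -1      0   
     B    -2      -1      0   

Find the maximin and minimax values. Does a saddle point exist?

Maximin = -1, Minimax = -1, Saddle: True

Work:
Row minimums: [-1, -2] → maximin = -1
Column maximums: [0, -1, 0] → minimax = -1
Saddle point exists! Game value = -1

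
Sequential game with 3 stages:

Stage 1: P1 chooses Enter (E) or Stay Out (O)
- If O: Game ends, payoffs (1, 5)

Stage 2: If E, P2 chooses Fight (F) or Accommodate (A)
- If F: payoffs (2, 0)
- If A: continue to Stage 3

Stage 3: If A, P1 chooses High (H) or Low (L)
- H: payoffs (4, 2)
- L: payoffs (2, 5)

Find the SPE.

SPE: (E, A, H); Outcome (4, 2)

Work:
Stage 3: P1 chooses H (4 vs 2)
Stage 2: P2: F->0, A->2 (anticipating H). Choose A
Stage 1: P1: O->1, E->4 (anticipating A, H). Choose E
SPE path: E -> A -> H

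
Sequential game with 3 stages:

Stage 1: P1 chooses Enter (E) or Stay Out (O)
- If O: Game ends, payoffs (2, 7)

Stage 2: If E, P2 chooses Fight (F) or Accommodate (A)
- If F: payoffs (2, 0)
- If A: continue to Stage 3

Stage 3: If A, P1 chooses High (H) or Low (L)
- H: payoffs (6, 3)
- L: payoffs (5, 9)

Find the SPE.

SPE: (E, A, H); Outcome (6, 3)

Work:
Stage 3: P1 chooses H (6 vs 5)
Stage 2: P2: F->0, A->3 (anticipating H). Choose A
Stage 1: P1: O->2, E->6 (anticipating A, H). Choose E
SPE path: E -> A -> H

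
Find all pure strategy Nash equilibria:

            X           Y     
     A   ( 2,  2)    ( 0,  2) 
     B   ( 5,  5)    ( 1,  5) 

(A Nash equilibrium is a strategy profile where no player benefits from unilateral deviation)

Nash equilibrium: (B, X), (B, Y)

Work:
Best responses:
  P1 vs X: payoffs [2, 5] → best response B (payoff 5)
  P1 vs Y: payoffs [0, 1] → best response B (payoff 1)
  P2 vs A: payoffs [2, 2] → best response X/Y (payoff 2)
  P2 vs B: payoffs [5, 5] → best response X/Y (payoff 5)
Mutual best responses: (B,X), (B,Y) → Nash equilibria.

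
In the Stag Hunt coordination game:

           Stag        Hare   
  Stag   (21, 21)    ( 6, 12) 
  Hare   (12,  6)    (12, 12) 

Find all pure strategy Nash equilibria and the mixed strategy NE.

Pure NE: (Stag, Stag) and (Hare, Hare); Mixed NE: p = 0.4, q = 0.4

Work:
Check pure NE:
(Stag, Stag): (21, 21) - no unilateral deviation beneficial
(Hare, Hare): (12, 12) - no unilateral deviation beneficial
Mixed NE: P1 plays Stag with p = 0.4, P2 plays Stag with q = 0.4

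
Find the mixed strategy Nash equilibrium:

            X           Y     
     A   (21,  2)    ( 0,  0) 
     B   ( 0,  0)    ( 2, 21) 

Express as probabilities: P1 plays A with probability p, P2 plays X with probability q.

p = 0.913, q = 0.087

Work:
Find probabilities that make opponent indifferent:
P2 chooses q to make P1 indifferent between A and B
P1 chooses p to make P2 indifferent between X and Y
Mixed NE: P1 plays (A: 0.913, B: 0.087), P2 plays (X: 0.087, Y: 0.913)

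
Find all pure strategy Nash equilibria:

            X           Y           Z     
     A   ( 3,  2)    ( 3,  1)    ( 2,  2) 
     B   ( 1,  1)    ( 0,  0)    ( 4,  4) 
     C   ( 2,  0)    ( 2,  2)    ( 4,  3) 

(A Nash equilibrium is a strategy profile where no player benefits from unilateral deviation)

Nash equilibrium: (A, X), (B, Z), (C, Z)

Work:
Best responses:
  P1 vs X: payoffs [3, 1, 2] → best response A (payoff 3)
  P1 vs Y: payoffs [3, 0, 2] → best response A (payoff 3)
  P1 vs Z: payoffs [2, 4, 4] → best response B/C (payoff 4)
  P2 vs A: payoffs [2, 1, 2] → best response X/Z (payoff 2)
  P2 vs B: payoffs [1, 0, 4] → best response Z (payoff 4)
  P2 vs C: payoffs [0, 2, 3] → best response Z (payoff 3)
Mutual best responses: (A,X), (B,Z), (C,Z) → Nash equilibria.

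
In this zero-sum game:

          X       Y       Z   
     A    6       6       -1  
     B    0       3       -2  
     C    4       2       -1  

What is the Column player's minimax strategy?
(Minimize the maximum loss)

Column should play Z, value = -1

Work:
Column player minimizes Row's maximum payoff:
Column X: max payoff to Row = 6
Column Y: max payoff to Row = 6
Column Z: max payoff to Row = -1
Minimum is -1, achieved by column Z.
Minimax strategy: Z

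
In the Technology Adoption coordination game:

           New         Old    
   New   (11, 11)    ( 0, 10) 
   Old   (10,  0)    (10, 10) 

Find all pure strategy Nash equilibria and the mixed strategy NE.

Pure NE: (New, New) and (Old, Old); Mixed NE: p = 0.9091, q = 0.9091

Work:
Check pure NE:
(New, New): (11, 11) - no unilateral deviation beneficial
(Old, Old): (10, 10) - no unilateral deviation beneficial
Mixed NE: P1 plays New with p = 0.9091, P2 plays New with q = 0.9091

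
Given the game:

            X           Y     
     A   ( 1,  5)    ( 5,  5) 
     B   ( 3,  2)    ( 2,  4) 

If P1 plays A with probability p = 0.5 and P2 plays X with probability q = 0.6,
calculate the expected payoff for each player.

E[P1] = 2.6, E[P2] = 3.9

Work:
E[P1] = p·q·π₁(A,X) + p·(1-q)·π₁(A,Y) + (1-p)·q·π₁(B,X) + (1-p)·(1-q)·π₁(B,Y)
= 0.5·0.6·1 + 0.5·0.4·5 + 0.5·0.6·3 + 0.5·0.4·2
= 2.6

E[P2] = 3.9 (similar calculation)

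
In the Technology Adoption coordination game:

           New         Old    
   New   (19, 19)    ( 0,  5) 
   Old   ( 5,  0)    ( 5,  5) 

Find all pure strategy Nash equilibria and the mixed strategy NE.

Pure NE: (New, New) and (Old, Old); Mixed NE: p = 0.2632, q = 0.2632

Work:
Check pure NE:
(New, New): (19, 19) - no unilateral deviation beneficial
(Old, Old): (5, 5) - no unilateral deviation beneficial
Mixed NE: P1 plays New with p = 0.2632, P2 plays New with q = 0.2632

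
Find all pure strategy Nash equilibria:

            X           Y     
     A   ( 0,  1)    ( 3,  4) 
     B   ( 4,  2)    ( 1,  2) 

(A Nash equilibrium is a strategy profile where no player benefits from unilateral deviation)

Nash equilibrium: (A, Y), (B, X)

Work:
Best responses:
  P1 vs X: payoffs [0, 4] → best response B (payoff 4)
  P1 vs Y: payoffs [3, 1] → best response A (payoff 3)
  P2 vs A: payoffs [1, 4] → best response Y (payoff 4)
  P2 vs B: payoffs [2, 2] → best response X/Y (payoff 2)
Mutual best responses: (A,Y), (B,X) → Nash equilibria.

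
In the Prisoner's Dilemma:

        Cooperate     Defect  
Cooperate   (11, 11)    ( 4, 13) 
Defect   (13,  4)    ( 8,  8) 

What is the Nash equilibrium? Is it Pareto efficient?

(Defect, Defect) is NE; not Pareto efficient

Work:
Defect dominates Cooperate for both players:
If P2 cooperates: Defect (13) > Cooperate (11)
If P2 defects: Defect (8) > Cooperate (4)
NE: (Defect, Defect) with payoff (8, 8)
But (Cooperate, Cooperate) = (11, 11) Pareto dominates (8, 8)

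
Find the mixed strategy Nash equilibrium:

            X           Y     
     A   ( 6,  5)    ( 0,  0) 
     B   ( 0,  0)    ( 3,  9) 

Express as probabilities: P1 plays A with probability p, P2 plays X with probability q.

p = 0.6429, q = 0.3333

Work:
Find probabilities that make opponent indifferent:
P2 chooses q to make P1 indifferent between A and B
P1 chooses p to make P2 indifferent between X and Y
Mixed NE: P1 plays (A: 0.6429, B: 0.3571), P2 plays (X: 0.3333, Y: 0.6667)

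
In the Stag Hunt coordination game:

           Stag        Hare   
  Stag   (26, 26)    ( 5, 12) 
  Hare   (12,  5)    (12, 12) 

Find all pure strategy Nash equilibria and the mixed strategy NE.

Pure NE: (Stag, Stag) and (Hare, Hare); Mixed NE: p = 0.3333, q = 0.3333

Work:
Check pure NE:
(Stag, Stag): (26, 26) - no unilateral deviation beneficial
(Hare, Hare): (12, 12) - no unilateral deviation beneficial
Mixed NE: P1 plays Stag with p = 0.3333, P2 plays Stag with q = 0.3333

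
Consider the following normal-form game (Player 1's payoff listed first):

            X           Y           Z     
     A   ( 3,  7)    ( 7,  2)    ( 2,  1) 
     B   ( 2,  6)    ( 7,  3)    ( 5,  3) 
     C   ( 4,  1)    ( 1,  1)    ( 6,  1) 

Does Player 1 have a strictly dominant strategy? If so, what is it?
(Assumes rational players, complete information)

No strictly dominant strategy exists for Player 1

Work:
A strategy strictly dominates another if it gives a strictly higher payoff against every opponent action. Compare each pair of P1's strategies column-by-column:
  A vs B: [3 vs 2, 7 vs 7, 2 vs 5] → A does not strictly dominate B (column Y: 7 ≤ 7)
  A vs C: [3 vs 4, 7 vs 1, 2 vs 6] → A does not strictly dominate C (column X: 3 ≤ 4)
  B vs A: [2 vs 3, 7 vs 7, 5 vs 2] → B does not strictly dominate A (column X: 2 ≤ 3)
  B vs C: [2 vs 4, 7 vs 1, 5 vs 6] → B does not strictly dominate C (column X: 2 ≤ 4)
  C vs A: [4 vs 3, 1 vs 7, 6 vs 2] → C does not strictly dominate A (column Y: 1 ≤ 7)
  C vs B: [4 vs 2, 1 vs 7, 6 vs 5] → C does not strictly dominate B (column Y: 1 ≤ 7)
No single strategy strictly dominates all others → no strictly dominant strategy.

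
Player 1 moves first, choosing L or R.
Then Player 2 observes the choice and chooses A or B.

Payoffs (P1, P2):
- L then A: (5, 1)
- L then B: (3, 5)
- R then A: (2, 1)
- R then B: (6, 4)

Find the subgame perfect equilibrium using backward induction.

P1 plays R, P2 plays B after L and B after R; Payoff (6, 4)

Work:
Backward induction:
After L: P2 chooses B → P1 gets 3
After R: P2 chooses B → P1 gets 6
P1 chooses R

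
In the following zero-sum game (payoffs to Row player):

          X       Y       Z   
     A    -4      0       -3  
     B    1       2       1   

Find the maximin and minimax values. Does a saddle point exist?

Maximin = 1, Minimax = 1, Saddle: True

Work:
Row minimums: [-4, 1] → maximin = 1
Column maximums: [1, 2, 1] → minimax = 1
Saddle point exists! Game value = 1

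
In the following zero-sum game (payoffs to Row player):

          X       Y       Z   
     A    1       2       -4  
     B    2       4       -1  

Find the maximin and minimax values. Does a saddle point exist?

Maximin = -1, Minimax = -1, Saddle: True

Work:
Row minimums: [-4, -1] → maximin = -1
Column maximums: [2, 4, -1] → minimax = -1
Saddle point exists! Game value = -1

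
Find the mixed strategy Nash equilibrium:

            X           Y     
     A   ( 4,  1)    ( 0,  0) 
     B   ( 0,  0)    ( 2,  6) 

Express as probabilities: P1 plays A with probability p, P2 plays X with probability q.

p = 0.8571, q = 0.3333

Work:
Find probabilities that make opponent indifferent:
P2 chooses q to make P1 indifferent between A and B
P1 chooses p to make P2 indifferent between X and Y
Mixed NE: P1 plays (A: 0.8571, B: 0.1429), P2 plays (X: 0.3333, Y: 0.6667)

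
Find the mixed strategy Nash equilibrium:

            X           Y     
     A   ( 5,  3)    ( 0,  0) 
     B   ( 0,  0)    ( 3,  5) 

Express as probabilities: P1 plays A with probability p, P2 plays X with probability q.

p = 0.625, q = 0.375

Work:
Find probabilities that make opponent indifferent:
P2 chooses q to make P1 indifferent between A and B
P1 chooses p to make P2 indifferent between X and Y
Mixed NE: P1 plays (A: 0.625, B: 0.375), P2 plays (X: 0.375, Y: 0.625)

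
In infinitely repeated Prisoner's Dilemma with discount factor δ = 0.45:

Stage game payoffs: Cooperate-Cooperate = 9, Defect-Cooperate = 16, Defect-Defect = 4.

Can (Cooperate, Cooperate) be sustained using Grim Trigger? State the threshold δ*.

δ* = 0.5833; since δ = 0.45 < 0.5833, cooperation cannot be sustained

Work:
For Grim Trigger:
Cooperate forever: 9/(1-δ)
Defect then punished: 16 + 4·δ/(1-δ)
Need: 9/(1-δ) ≥ 16 + 4·δ/(1-δ)
Solving: δ ≥ (T-R)/(T-P) = (16-9)/(16-4) = 0.5833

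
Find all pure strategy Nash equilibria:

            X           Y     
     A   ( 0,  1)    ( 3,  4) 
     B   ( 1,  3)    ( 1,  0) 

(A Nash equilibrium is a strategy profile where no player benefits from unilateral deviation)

Nash equilibrium: (A, Y), (B, X)

Work:
Best responses:
  P1 vs X: payoffs [0, 1] → best response B (payoff 1)
  P1 vs Y: payoffs [3, 1] → best response A (payoff 3)
  P2 vs A: payoffs [1, 4] → best response Y (payoff 4)
  P2 vs B: payoffs [3, 0] → best response X (payoff 3)
Mutual best responses: (A,Y), (B,X) → Nash equilibria.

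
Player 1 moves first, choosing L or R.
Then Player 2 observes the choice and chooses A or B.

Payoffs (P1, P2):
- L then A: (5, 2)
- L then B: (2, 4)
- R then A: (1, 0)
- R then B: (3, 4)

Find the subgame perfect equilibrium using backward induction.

P1 plays R, P2 plays B after L and B after R; Payoff (3, 4)

Work:
Backward induction:
After L: P2 chooses B → P1 gets 2
After R: P2 chooses B → P1 gets 3
P1 chooses R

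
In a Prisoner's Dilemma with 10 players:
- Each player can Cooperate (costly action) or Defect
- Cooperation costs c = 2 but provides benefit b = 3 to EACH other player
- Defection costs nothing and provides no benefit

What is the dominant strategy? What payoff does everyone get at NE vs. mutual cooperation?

Dominant: Defect; NE payoff = 0; Coop payoff = 25

Work:
Defect dominates (saves cost c = 2, benefit to others is external)
NE: All defect → everyone gets 0
If all cooperate: each receives (9)×3 - 2 = 25
Social dilemma: 25 > 0 but NE gives 0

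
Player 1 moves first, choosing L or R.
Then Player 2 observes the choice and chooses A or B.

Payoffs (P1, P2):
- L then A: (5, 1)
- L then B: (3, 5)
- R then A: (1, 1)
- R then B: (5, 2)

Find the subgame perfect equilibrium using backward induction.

P1 plays R, P2 plays B after L and B after R; Payoff (5, 2)

Work:
Backward induction:
After L: P2 chooses B → P1 gets 3
After R: P2 chooses B → P1 gets 5
P1 chooses R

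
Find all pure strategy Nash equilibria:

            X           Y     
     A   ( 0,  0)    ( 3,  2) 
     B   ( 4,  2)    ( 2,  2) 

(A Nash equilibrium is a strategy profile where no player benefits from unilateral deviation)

Nash equilibrium: (A, Y), (B, X)

Work:
Best responses:
  P1 vs X: payoffs [0, 4] → best response B (payoff 4)
  P1 vs Y: payoffs [3, 2] → best response A (payoff 3)
  P2 vs A: payoffs [0, 2] → best response Y (payoff 2)
  P2 vs B: payoffs [2, 2] → best response X/Y (payoff 2)
Mutual best responses: (A,Y), (B,X) → Nash equilibria.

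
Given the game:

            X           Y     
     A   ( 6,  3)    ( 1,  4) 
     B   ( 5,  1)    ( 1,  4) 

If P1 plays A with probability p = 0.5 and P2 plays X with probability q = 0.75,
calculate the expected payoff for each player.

E[P1] = 4.375, E[P2] = 2.5

Work:
E[P1] = p·q·π₁(A,X) + p·(1-q)·π₁(A,Y) + (1-p)·q·π₁(B,X) + (1-p)·(1-q)·π₁(B,Y)
= 0.5·0.75·6 + 0.5·0.25·1 + 0.5·0.75·5 + 0.5·0.25·1
= 4.375

E[P2] = 2.5 (similar calculation)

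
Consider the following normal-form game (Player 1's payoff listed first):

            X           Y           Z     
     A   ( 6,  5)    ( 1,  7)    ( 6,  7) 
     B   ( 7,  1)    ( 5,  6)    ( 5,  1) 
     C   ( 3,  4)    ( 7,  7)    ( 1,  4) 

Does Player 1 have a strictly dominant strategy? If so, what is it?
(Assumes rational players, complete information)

No strictly dominant strategy exists for Player 1

Work:
A strategy strictly dominates another if it gives a strictly higher payoff against every opponent action. Compare each pair of P1's strategies column-by-column:
  A vs B: [6 vs 7, 1 vs 5, 6 vs 5] → A does not strictly dominate B (column X: 6 ≤ 7)
  A vs C: [6 vs 3, 1 vs 7, 6 vs 1] → A does not strictly dominate C (column Y: 1 ≤ 7)
  B vs A: [7 vs 6, 5 vs 1, 5 vs 6] → B does not strictly dominate A (column Z: 5 ≤ 6)
  B vs C: [7 vs 3, 5 vs 7, 5 vs 1] → B does not strictly dominate C (column Y: 5 ≤ 7)
  C vs A: [3 vs 6, 7 vs 1, 1 vs 6] → C does not strictly dominate A (column X: 3 ≤ 6)
  C vs B: [3 vs 7, 7 vs 5, 1 vs 5] → C does not strictly dominate B (column X: 3 ≤ 7)
No single strategy strictly dominates all others → no strictly dominant strategy.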